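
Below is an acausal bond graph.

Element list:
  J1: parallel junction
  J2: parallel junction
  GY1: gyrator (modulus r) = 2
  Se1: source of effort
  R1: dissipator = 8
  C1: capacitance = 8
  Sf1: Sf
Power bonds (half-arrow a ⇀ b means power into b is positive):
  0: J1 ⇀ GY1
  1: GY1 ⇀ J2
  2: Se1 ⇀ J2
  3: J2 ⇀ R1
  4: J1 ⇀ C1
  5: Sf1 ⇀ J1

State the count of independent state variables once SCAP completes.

1  (C1 all integral)

b2 stroke at J2  (Se1: effort source, stroke at far end)
b5 stroke at Sf1  (Sf1: flow source, stroke at near end)
b1 stroke at GY1  (J2 effort already set via bond 2)
b3 stroke at R1  (J2: bond 2 brought effort, rest push out)
b0 stroke at GY1  (GY1: gyrator matches bond 1)
b4 stroke at J1  (J1 needs exactly one e-in)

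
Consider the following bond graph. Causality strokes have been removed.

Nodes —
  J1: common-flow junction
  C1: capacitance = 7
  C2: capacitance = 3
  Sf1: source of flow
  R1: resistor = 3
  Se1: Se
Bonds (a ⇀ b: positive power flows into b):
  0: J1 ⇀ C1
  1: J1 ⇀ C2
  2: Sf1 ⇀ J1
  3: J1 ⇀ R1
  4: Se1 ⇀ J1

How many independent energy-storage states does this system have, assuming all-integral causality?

2  (C1, C2 all integral)

b2 stroke at Sf1  (source Sf1 imposes f)
b4 stroke at J1  (Se1: effort source, stroke at far end)
b0 stroke at J1  (common-f at J1 fixed by 2)
b1 stroke at J1  (J1: bond 2 brought flow, rest push out)
b3 stroke at J1  (1-jn J1 has f-setter on 2)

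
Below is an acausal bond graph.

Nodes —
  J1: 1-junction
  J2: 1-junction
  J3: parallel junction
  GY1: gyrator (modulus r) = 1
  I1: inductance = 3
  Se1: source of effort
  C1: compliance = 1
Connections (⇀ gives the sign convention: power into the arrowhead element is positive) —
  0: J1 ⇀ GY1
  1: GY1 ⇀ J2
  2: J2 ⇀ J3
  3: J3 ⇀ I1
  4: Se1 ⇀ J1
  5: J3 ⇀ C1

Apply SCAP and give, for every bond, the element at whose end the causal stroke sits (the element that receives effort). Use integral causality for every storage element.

b4 stroke at J1  (Se1: effort source, stroke at far end)
b0 stroke at GY1  (J1 needs exactly one f-in)
b1 stroke at GY1  (GY1: gyrator matches bond 0)
b2 stroke at J2  (common-f at J2 fixed by 1)
b3 stroke at I1  (prefer integral on I1)
b5 stroke at J3  (J3 needs exactly one e-in)

b0 stroke at GY1
b1 stroke at GY1
b2 stroke at J2
b3 stroke at I1
b4 stroke at J1
b5 stroke at J3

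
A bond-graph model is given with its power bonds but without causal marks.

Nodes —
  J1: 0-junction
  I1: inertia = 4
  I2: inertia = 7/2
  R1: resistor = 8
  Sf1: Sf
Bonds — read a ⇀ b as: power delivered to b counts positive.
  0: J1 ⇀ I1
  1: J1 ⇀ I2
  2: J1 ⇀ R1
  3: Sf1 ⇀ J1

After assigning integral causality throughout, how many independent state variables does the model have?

2  (I1, I2 all integral)

#3 |Sf1  (Sf1 (Sf) sets flow on bond)
#0 |I1  (I1: I, integral causality)
#1 |I2  (I2 integral (f out))
#2 |J1  (closing 0-jn rule on J1)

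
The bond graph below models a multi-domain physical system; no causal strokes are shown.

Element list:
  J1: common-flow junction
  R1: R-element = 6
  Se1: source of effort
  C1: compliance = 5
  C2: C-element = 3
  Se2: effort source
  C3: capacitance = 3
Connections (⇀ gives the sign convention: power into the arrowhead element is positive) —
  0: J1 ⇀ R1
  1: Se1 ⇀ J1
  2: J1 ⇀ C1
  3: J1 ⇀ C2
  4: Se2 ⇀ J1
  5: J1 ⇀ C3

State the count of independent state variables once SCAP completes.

3  (C1, C2, C3 all integral)

β1 stroke at J1  (Se1: effort source, stroke at far end)
β4 stroke at J1  (source Se2 imposes e)
β2 stroke at J1  (C1 outputs effort q/C1)
β3 stroke at J1  (prefer integral on C2)
β5 stroke at J1  (C3 integral (e out))
β0 stroke at R1  (only one flow-in slot at J1)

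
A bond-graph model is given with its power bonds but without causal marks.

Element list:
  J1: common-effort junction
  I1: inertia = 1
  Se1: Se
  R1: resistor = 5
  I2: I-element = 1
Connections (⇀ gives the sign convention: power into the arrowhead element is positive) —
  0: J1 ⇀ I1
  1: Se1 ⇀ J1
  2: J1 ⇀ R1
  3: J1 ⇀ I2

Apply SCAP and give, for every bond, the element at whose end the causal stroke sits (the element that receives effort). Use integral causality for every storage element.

bond 0 stroke at I1
bond 1 stroke at J1
bond 2 stroke at R1
bond 3 stroke at I2

b1 |J1  (source Se1 imposes e)
b0 |I1  (J1: bond 1 brought effort, rest push out)
b2 |R1  (0-jn J1 has e-setter on 1)
b3 |I2  (0-jn J1 has e-setter on 1)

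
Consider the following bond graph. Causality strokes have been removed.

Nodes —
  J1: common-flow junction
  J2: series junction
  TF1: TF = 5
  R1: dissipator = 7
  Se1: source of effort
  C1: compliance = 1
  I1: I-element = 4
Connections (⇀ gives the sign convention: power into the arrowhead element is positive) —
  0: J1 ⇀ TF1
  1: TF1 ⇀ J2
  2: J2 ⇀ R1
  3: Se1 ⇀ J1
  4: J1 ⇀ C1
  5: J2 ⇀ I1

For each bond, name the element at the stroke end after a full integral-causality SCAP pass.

bond 3 |J1  (Se1 (Se) sets effort on bond)
bond 4 |J1  (C1: C, integral causality)
bond 0 |TF1  (only one flow-in slot at J1)
bond 1 |J2  (TF TF1: opposite of bond 0)
bond 5 |I1  (I1 integral (f out))
bond 2 |J2  (J2 flow already set via bond 5)

bond 0 stroke at TF1
bond 1 stroke at J2
bond 2 stroke at J2
bond 3 stroke at J1
bond 4 stroke at J1
bond 5 stroke at I1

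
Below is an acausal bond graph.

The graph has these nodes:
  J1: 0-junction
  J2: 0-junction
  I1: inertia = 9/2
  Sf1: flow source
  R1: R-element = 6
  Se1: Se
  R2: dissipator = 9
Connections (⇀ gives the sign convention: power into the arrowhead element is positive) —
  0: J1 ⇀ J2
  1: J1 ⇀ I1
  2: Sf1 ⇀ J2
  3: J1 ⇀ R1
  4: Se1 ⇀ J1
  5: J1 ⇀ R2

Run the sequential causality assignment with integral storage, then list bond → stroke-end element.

bond 0 stroke→J2
bond 1 stroke→I1
bond 2 stroke→Sf1
bond 3 stroke→R1
bond 4 stroke→J1
bond 5 stroke→R2

bond 2 →Sf1  (source Sf1 imposes f)
bond 4 →J1  (Se1: effort source, stroke at far end)
bond 0 →J2  (0-jn J1 has e-setter on 4)
bond 1 →I1  (common-e at J1 fixed by 4)
bond 3 →R1  (J1: bond 4 brought effort, rest push out)
bond 5 →R2  (0-jn J1 has e-setter on 4)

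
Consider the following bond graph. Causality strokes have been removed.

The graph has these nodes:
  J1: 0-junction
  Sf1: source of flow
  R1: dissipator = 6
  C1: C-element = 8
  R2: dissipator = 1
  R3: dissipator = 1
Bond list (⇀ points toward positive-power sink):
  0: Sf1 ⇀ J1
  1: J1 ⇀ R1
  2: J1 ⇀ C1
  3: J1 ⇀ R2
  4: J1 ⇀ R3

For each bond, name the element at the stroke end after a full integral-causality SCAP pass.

#0 stroke at Sf1
#1 stroke at R1
#2 stroke at J1
#3 stroke at R2
#4 stroke at R3

β0 |Sf1  (Sf1 (Sf) sets flow on bond)
β2 |J1  (C1 outputs effort q/C1)
β1 |R1  (J1 effort already set via bond 2)
β3 |R2  (common-e at J1 fixed by 2)
β4 |R3  (0-jn J1 has e-setter on 2)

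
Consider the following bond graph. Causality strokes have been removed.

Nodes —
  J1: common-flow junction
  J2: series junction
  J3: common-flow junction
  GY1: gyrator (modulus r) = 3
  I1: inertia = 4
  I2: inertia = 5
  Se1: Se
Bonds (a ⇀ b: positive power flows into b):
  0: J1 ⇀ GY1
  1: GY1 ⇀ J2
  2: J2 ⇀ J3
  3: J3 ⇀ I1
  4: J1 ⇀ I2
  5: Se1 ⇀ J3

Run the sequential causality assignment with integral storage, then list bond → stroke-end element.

bond 0 →J1
bond 1 →J2
bond 2 →J3
bond 3 →I1
bond 4 →I2
bond 5 →J3

#5 stroke→J3  (source Se1 imposes e)
#3 stroke→I1  (I1 outputs flow p/I1)
#2 stroke→J3  (common-f at J3 fixed by 3)
#1 stroke→J2  (J2: bond 2 brought flow, rest push out)
#0 stroke→J1  (GY1: gyrator matches bond 1)
#4 stroke→I2  (J1: last free bond brings flow in)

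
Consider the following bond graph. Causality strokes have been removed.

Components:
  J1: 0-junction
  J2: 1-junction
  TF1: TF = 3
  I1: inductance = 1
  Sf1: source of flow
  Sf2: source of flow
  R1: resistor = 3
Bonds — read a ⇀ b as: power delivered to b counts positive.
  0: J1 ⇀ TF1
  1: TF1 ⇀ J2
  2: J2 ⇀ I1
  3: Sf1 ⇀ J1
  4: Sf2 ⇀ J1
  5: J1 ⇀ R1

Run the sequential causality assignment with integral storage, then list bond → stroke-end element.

#0 |TF1
#1 |J2
#2 |I1
#3 |Sf1
#4 |Sf2
#5 |J1

b3 stroke→Sf1  (Sf1 fixes flow; stroke at Sf1)
b4 stroke→Sf2  (Sf2: flow source, stroke at near end)
b2 stroke→I1  (prefer integral on I1)
b1 stroke→J2  (J2 flow already set via bond 2)
b0 stroke→TF1  (TF1 one-in-one-out from 1)
b5 stroke→J1  (J1: last free bond brings effort in)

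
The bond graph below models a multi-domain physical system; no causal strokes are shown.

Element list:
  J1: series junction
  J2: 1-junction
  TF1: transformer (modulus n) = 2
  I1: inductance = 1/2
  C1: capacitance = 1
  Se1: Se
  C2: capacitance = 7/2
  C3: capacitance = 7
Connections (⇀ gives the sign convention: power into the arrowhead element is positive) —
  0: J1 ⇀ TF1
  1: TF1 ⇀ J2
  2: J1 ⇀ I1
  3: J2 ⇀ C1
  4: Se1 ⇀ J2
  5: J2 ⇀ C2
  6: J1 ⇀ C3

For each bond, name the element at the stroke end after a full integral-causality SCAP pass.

β0 |J1
β1 |TF1
β2 |I1
β3 |J2
β4 |J2
β5 |J2
β6 |J1

b4 →J2  (Se1: effort source, stroke at far end)
b2 →I1  (I1 outputs flow p/I1)
b0 →J1  (J1 flow already set via bond 2)
b6 →J1  (J1: bond 2 brought flow, rest push out)
b1 →TF1  (TF1: transformer flips bond 0)
b3 →J2  (J2: bond 1 brought flow, rest push out)
b5 →J2  (1-jn J2 has f-setter on 1)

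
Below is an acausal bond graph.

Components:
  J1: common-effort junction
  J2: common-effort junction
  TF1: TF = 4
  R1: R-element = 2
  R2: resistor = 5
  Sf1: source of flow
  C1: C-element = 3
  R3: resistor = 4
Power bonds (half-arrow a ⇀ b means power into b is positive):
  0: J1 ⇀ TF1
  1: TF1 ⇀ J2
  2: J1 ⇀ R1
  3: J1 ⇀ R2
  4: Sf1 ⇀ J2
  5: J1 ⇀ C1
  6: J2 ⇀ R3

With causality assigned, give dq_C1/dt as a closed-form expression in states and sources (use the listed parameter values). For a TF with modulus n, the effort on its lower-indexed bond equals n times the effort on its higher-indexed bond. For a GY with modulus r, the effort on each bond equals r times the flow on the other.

dq_C1/dt = F_Sf1/4 - 229*q_C1/960

bond 4 →Sf1  (Sf1: flow source, stroke at near end)
bond 5 →J1  (C1 integral (e out))
bond 0 →TF1  (common-e at J1 fixed by 5)
bond 2 →R1  (common-e at J1 fixed by 5)
bond 3 →R2  (J1: bond 5 brought effort, rest push out)
bond 1 →J2  (through TF1, causality passes straight; one stroke at TF1)
bond 6 →R3  (J2 effort already set via bond 1)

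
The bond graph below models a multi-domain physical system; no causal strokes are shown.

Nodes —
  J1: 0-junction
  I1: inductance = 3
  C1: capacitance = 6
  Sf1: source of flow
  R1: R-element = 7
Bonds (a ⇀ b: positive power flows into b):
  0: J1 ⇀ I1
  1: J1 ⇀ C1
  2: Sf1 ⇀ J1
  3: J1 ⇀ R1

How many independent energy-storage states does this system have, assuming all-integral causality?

2  (C1, I1 all integral)

b2 stroke→Sf1  (Sf1: flow source, stroke at near end)
b0 stroke→I1  (prefer integral on I1)
b1 stroke→J1  (C1 outputs effort q/C1)
b3 stroke→R1  (common-e at J1 fixed by 1)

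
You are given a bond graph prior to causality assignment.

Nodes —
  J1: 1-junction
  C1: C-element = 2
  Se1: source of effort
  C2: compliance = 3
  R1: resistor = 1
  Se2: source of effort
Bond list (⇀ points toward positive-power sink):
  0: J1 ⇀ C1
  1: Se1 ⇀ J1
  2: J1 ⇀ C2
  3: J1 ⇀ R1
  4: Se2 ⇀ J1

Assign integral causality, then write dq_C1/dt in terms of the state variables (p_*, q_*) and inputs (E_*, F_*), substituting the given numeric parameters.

dq_C1/dt = E_Se1 + E_Se2 - q_C1/2 - q_C2/3

#1 |J1  (Se1 fixes effort; stroke away)
#4 |J1  (source Se2 imposes e)
#0 |J1  (prefer integral on C1)
#2 |J1  (C2 outputs effort q/C2)
#3 |R1  (J1: last free bond brings flow in)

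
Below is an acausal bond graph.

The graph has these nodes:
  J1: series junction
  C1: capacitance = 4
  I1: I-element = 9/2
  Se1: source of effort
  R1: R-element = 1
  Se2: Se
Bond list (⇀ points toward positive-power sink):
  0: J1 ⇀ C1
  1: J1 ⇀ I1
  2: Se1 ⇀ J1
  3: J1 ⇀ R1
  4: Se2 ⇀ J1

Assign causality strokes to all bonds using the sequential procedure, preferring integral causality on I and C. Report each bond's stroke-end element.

β0 →J1
β1 →I1
β2 →J1
β3 →J1
β4 →J1

bond 2 →J1  (Se1 fixes effort; stroke away)
bond 4 →J1  (Se2 (Se) sets effort on bond)
bond 0 →J1  (C1 outputs effort q/C1)
bond 1 →I1  (prefer integral on I1)
bond 3 →J1  (J1: bond 1 brought flow, rest push out)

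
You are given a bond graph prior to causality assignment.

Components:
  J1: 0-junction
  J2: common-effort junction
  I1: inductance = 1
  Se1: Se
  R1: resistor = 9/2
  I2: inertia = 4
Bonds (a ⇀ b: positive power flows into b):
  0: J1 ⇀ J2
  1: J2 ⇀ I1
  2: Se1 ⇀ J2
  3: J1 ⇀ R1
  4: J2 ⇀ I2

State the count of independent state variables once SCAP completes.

2  (I1, I2 all integral)

β2 |J2  (Se1: effort source, stroke at far end)
β0 |J1  (common-e at J2 fixed by 2)
β1 |I1  (0-jn J2 has e-setter on 2)
β4 |I2  (0-jn J2 has e-setter on 2)
β3 |R1  (0-jn J1 has e-setter on 0)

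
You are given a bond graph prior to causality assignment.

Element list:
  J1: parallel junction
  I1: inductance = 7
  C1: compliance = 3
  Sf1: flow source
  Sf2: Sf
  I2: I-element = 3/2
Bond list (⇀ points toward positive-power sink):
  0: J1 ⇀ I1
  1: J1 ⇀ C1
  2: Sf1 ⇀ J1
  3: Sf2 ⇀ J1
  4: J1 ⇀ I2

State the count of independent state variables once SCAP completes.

3  (C1, I1, I2 all integral)

β2 |Sf1  (source Sf1 imposes f)
β3 |Sf2  (Sf2 fixes flow; stroke at Sf2)
β0 |I1  (I1 outputs flow p/I1)
β1 |J1  (C1: C, integral causality)
β4 |I2  (common-e at J1 fixed by 1)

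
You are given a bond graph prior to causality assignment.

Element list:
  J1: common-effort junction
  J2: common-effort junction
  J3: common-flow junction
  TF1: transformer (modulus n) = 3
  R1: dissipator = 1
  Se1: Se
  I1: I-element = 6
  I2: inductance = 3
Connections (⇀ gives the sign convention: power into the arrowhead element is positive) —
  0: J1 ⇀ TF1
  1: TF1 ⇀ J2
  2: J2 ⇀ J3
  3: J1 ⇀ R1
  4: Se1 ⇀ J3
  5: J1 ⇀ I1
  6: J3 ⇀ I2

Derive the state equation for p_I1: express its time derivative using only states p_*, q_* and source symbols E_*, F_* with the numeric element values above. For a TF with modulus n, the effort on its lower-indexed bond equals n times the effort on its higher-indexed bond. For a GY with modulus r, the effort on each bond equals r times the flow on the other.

dp_I1/dt = -p_I1/6 - p_I2/9

bond 4 stroke at J3  (Se1: effort source, stroke at far end)
bond 5 stroke at I1  (I1 outputs flow p/I1)
bond 6 stroke at I2  (I2: I, integral causality)
bond 2 stroke at J3  (1-jn J3 has f-setter on 6)
bond 1 stroke at J2  (J2: last free bond brings effort in)
bond 0 stroke at TF1  (through TF1, causality passes straight; one stroke at TF1)
bond 3 stroke at J1  (only one effort-in slot at J1)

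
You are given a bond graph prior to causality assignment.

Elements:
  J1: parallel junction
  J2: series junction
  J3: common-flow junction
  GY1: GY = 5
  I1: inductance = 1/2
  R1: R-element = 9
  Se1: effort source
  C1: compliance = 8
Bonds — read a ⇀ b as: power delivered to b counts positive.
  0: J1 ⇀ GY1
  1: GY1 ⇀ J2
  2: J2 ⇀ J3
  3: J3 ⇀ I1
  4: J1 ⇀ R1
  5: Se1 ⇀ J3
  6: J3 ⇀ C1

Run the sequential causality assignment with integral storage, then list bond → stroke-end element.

#0 stroke at J1
#1 stroke at J2
#2 stroke at J3
#3 stroke at I1
#4 stroke at R1
#5 stroke at J3
#6 stroke at J3

bond 5 stroke→J3  (Se1 (Se) sets effort on bond)
bond 3 stroke→I1  (prefer integral on I1)
bond 2 stroke→J3  (J3: bond 3 brought flow, rest push out)
bond 6 stroke→J3  (common-f at J3 fixed by 3)
bond 1 stroke→J2  (J2: bond 2 brought flow, rest push out)
bond 0 stroke→J1  (GY1 both-in/both-out from 1)
bond 4 stroke→R1  (J1: bond 0 brought effort, rest push out)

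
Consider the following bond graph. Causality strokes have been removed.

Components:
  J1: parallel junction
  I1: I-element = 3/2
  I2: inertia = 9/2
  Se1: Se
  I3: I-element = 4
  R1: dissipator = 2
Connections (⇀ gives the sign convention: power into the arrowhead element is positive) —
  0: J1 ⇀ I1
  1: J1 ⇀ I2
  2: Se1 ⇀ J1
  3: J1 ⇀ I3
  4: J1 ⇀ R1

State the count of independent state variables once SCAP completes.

3  (I1, I2, I3 all integral)

β2 →J1  (Se1: effort source, stroke at far end)
β0 →I1  (J1 effort already set via bond 2)
β1 →I2  (J1 effort already set via bond 2)
β3 →I3  (J1: bond 2 brought effort, rest push out)
β4 →R1  (common-e at J1 fixed by 2)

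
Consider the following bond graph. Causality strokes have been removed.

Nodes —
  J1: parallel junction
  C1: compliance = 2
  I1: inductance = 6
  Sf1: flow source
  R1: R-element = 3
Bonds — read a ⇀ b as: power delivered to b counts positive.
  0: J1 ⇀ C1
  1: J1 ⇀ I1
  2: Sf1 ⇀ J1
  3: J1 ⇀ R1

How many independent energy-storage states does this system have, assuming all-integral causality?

bond 2 stroke at Sf1  (source Sf1 imposes f)
bond 0 stroke at J1  (prefer integral on C1)
bond 1 stroke at I1  (0-jn J1 has e-setter on 0)
bond 3 stroke at R1  (J1: bond 0 brought effort, rest push out)

2  (C1, I1 all integral)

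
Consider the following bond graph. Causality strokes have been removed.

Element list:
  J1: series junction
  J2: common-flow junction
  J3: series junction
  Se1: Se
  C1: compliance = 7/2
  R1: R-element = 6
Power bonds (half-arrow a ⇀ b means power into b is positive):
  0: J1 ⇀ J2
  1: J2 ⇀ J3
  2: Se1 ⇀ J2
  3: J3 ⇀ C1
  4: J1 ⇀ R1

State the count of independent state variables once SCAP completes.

b2 stroke at J2  (Se1 (Se) sets effort on bond)
b3 stroke at J3  (C1 integral (e out))
b1 stroke at J2  (closing 1-jn rule on J3)
b0 stroke at J1  (J2: last free bond brings flow in)
b4 stroke at R1  (J1: last free bond brings flow in)

1  (C1 all integral)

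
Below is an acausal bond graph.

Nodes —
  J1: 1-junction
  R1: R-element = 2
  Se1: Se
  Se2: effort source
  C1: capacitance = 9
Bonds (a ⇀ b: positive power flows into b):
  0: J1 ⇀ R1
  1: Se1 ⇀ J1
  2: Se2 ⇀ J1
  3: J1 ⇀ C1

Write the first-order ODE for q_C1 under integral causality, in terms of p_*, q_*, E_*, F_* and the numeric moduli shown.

dq_C1/dt = E_Se1/2 + E_Se2/2 - q_C1/18

b1 stroke→J1  (Se1 (Se) sets effort on bond)
b2 stroke→J1  (Se2 fixes effort; stroke away)
b3 stroke→J1  (C1: C, integral causality)
b0 stroke→R1  (J1 needs exactly one f-in)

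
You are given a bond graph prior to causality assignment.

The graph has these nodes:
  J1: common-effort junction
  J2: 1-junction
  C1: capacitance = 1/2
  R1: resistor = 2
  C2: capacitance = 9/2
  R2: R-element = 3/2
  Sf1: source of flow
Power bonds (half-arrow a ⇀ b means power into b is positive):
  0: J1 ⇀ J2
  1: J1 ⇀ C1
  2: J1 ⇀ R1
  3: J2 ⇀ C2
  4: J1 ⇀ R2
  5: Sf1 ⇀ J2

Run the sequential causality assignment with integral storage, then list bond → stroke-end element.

bond 5 stroke→Sf1  (Sf1 (Sf) sets flow on bond)
bond 0 stroke→J2  (J2 flow already set via bond 5)
bond 3 stroke→J2  (J2: bond 5 brought flow, rest push out)
bond 1 stroke→J1  (prefer integral on C1)
bond 2 stroke→R1  (common-e at J1 fixed by 1)
bond 4 stroke→R2  (0-jn J1 has e-setter on 1)

bond 0 stroke at J2
bond 1 stroke at J1
bond 2 stroke at R1
bond 3 stroke at J2
bond 4 stroke at R2
bond 5 stroke at Sf1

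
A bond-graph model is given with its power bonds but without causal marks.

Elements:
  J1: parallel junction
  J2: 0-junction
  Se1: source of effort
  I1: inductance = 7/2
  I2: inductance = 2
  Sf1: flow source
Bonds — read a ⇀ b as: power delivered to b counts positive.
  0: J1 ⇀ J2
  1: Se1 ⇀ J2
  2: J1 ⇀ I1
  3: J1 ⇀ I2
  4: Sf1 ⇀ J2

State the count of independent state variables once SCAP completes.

#1 stroke→J2  (Se1: effort source, stroke at far end)
#4 stroke→Sf1  (Sf1 fixes flow; stroke at Sf1)
#0 stroke→J1  (0-jn J2 has e-setter on 1)
#2 stroke→I1  (J1: bond 0 brought effort, rest push out)
#3 stroke→I2  (0-jn J1 has e-setter on 0)

2  (I1, I2 all integral)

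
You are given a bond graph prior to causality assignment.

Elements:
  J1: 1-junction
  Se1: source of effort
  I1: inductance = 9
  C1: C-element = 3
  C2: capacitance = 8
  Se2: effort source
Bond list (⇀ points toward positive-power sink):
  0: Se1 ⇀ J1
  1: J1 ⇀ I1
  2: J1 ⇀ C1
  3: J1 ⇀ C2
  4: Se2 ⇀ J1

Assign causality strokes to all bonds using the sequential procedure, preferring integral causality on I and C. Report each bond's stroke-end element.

bond 0 stroke→J1  (source Se1 imposes e)
bond 4 stroke→J1  (Se2 fixes effort; stroke away)
bond 1 stroke→I1  (I1 outputs flow p/I1)
bond 2 stroke→J1  (J1: bond 1 brought flow, rest push out)
bond 3 stroke→J1  (J1: bond 1 brought flow, rest push out)

b0 →J1
b1 →I1
b2 →J1
b3 →J1
b4 →J1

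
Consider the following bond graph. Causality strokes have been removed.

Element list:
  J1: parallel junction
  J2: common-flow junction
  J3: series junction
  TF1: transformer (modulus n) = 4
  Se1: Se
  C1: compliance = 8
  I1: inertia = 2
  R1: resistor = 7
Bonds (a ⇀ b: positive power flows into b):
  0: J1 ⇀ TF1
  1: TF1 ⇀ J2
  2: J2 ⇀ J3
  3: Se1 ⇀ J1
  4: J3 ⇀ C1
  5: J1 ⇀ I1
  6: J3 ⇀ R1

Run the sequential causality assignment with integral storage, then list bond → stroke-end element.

bond 0 →TF1
bond 1 →J2
bond 2 →J3
bond 3 →J1
bond 4 →J3
bond 5 →I1
bond 6 →R1

bond 3 stroke→J1  (Se1 fixes effort; stroke away)
bond 0 stroke→TF1  (common-e at J1 fixed by 3)
bond 5 stroke→I1  (common-e at J1 fixed by 3)
bond 1 stroke→J2  (TF TF1: opposite of bond 0)
bond 2 stroke→J3  (J2: last free bond brings flow in)
bond 4 stroke→J3  (C1 integral (e out))
bond 6 stroke→R1  (closing 1-jn rule on J3)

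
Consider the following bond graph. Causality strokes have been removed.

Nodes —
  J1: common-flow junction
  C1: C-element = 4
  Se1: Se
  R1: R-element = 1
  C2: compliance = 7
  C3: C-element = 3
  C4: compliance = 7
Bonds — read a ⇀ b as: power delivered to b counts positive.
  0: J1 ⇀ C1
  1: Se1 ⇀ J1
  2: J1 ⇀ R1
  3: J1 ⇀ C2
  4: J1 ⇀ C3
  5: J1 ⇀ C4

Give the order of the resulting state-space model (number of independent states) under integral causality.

β1 stroke at J1  (Se1 fixes effort; stroke away)
β0 stroke at J1  (C1 integral (e out))
β3 stroke at J1  (C2 outputs effort q/C2)
β4 stroke at J1  (C3: C, integral causality)
β5 stroke at J1  (C4 integral (e out))
β2 stroke at R1  (closing 1-jn rule on J1)

4  (C1, C2, C3, C4 all integral)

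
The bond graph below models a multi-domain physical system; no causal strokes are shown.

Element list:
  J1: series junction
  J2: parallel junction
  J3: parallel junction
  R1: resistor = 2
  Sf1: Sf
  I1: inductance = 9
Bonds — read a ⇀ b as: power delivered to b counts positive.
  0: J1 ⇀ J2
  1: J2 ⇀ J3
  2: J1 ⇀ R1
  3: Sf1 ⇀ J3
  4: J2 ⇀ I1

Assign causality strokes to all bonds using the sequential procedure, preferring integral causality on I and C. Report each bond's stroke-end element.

bond 3 →Sf1  (Sf1 (Sf) sets flow on bond)
bond 1 →J3  (J3: last free bond brings effort in)
bond 4 →I1  (I1: I, integral causality)
bond 0 →J2  (only one effort-in slot at J2)
bond 2 →J1  (common-f at J1 fixed by 0)

#0 |J2
#1 |J3
#2 |J1
#3 |Sf1
#4 |I1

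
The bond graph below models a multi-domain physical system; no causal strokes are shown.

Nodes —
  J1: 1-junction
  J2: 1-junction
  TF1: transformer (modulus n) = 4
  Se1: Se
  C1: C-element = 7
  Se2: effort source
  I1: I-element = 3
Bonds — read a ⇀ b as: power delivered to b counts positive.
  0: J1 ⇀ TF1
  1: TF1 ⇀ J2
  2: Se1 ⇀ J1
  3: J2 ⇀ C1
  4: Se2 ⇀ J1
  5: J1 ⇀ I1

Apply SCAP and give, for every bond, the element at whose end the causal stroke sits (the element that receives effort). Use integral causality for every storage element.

bond 0 stroke→J1
bond 1 stroke→TF1
bond 2 stroke→J1
bond 3 stroke→J2
bond 4 stroke→J1
bond 5 stroke→I1

β2 |J1  (Se1: effort source, stroke at far end)
β4 |J1  (Se2 fixes effort; stroke away)
β3 |J2  (C1 integral (e out))
β1 |TF1  (J2 needs exactly one f-in)
β0 |J1  (TF1: transformer flips bond 1)
β5 |I1  (J1 needs exactly one f-in)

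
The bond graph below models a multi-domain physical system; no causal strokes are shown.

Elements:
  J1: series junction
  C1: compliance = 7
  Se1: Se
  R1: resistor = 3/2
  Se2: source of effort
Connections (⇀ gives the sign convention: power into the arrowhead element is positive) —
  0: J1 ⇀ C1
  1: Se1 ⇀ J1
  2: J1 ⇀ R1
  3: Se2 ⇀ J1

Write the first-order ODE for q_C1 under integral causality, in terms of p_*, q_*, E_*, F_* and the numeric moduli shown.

b1 |J1  (Se1 fixes effort; stroke away)
b3 |J1  (Se2 (Se) sets effort on bond)
b0 |J1  (C1 outputs effort q/C1)
b2 |R1  (only one flow-in slot at J1)

dq_C1/dt = 2*E_Se1/3 + 2*E_Se2/3 - 2*q_C1/21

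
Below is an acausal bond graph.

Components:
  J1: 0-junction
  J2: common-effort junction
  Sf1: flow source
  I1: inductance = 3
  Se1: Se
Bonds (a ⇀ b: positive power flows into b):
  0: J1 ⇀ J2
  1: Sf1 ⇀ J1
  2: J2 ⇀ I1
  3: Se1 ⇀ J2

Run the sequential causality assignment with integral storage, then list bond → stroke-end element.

b0 stroke at J1
b1 stroke at Sf1
b2 stroke at I1
b3 stroke at J2

bond 1 →Sf1  (Sf1: flow source, stroke at near end)
bond 3 →J2  (source Se1 imposes e)
bond 0 →J1  (J1 needs exactly one e-in)
bond 2 →I1  (J2: bond 3 brought effort, rest push out)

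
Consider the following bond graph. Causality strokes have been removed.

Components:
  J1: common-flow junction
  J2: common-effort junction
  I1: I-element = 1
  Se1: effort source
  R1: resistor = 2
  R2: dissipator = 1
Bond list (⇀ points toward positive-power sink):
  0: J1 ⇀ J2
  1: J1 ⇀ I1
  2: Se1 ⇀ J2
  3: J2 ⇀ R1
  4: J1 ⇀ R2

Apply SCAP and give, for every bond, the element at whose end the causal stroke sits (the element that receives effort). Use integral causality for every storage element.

β0 →J1
β1 →I1
β2 →J2
β3 →R1
β4 →J1

β2 |J2  (Se1 fixes effort; stroke away)
β0 |J1  (J2: bond 2 brought effort, rest push out)
β3 |R1  (J2 effort already set via bond 2)
β1 |I1  (I1 integral (f out))
β4 |J1  (1-jn J1 has f-setter on 1)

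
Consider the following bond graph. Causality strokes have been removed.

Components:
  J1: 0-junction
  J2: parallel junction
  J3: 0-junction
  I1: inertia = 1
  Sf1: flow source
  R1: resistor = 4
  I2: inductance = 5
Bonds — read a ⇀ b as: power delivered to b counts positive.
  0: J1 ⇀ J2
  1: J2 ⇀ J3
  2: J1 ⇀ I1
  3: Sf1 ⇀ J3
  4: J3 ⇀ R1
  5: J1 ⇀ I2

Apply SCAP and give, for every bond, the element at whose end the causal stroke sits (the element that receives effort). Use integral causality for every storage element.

b3 |Sf1  (Sf1 (Sf) sets flow on bond)
b2 |I1  (prefer integral on I1)
b5 |I2  (I2 integral (f out))
b0 |J1  (closing 0-jn rule on J1)
b1 |J2  (J2: last free bond brings effort in)
b4 |J3  (closing 0-jn rule on J3)

bond 0 stroke at J1
bond 1 stroke at J2
bond 2 stroke at I1
bond 3 stroke at Sf1
bond 4 stroke at J3
bond 5 stroke at I2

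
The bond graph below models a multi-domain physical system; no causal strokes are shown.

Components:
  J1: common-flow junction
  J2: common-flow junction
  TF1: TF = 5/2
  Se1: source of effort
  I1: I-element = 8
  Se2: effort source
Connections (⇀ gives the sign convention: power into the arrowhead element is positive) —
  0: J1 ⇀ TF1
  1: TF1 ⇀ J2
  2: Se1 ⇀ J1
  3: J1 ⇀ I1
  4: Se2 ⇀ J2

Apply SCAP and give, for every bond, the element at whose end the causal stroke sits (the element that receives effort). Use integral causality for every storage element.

bond 2 stroke at J1  (source Se1 imposes e)
bond 4 stroke at J2  (Se2 (Se) sets effort on bond)
bond 1 stroke at TF1  (closing 1-jn rule on J2)
bond 0 stroke at J1  (TF1 one-in-one-out from 1)
bond 3 stroke at I1  (closing 1-jn rule on J1)

β0 stroke→J1
β1 stroke→TF1
β2 stroke→J1
β3 stroke→I1
β4 stroke→J2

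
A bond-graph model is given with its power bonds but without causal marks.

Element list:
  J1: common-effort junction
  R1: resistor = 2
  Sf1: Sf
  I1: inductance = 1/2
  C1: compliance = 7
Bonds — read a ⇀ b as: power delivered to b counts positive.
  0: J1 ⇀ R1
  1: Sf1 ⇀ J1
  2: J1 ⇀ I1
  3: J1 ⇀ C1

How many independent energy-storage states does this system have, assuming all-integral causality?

2  (C1, I1 all integral)

β1 |Sf1  (Sf1: flow source, stroke at near end)
β2 |I1  (I1 outputs flow p/I1)
β3 |J1  (C1: C, integral causality)
β0 |R1  (J1: bond 3 brought effort, rest push out)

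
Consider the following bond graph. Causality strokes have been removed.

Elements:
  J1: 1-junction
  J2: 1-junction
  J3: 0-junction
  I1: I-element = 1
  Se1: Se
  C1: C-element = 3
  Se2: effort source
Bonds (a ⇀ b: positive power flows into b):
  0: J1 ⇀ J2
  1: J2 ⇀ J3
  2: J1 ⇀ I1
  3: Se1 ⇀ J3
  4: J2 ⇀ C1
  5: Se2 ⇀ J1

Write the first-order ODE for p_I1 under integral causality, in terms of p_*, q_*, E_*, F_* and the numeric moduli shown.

bond 3 →J3  (Se1: effort source, stroke at far end)
bond 5 →J1  (Se2 (Se) sets effort on bond)
bond 1 →J2  (common-e at J3 fixed by 3)
bond 2 →I1  (I1 integral (f out))
bond 0 →J1  (J1: bond 2 brought flow, rest push out)
bond 4 →J2  (1-jn J2 has f-setter on 0)

dp_I1/dt = -E_Se1 + E_Se2 - q_C1/3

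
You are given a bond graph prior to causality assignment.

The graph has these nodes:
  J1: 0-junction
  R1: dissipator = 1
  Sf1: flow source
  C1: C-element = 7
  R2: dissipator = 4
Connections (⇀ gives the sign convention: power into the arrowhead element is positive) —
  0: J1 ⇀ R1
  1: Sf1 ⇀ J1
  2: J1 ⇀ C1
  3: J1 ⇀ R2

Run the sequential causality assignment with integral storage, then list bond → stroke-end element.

β0 stroke→R1
β1 stroke→Sf1
β2 stroke→J1
β3 stroke→R2

b1 stroke→Sf1  (Sf1 (Sf) sets flow on bond)
b2 stroke→J1  (C1 integral (e out))
b0 stroke→R1  (J1 effort already set via bond 2)
b3 stroke→R2  (common-e at J1 fixed by 2)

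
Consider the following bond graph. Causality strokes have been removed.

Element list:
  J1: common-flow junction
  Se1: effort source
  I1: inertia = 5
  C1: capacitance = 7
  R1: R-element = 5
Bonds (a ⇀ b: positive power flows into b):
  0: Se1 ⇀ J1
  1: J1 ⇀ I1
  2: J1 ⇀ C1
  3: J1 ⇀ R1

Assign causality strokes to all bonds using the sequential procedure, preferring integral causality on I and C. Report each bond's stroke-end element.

#0 stroke at J1
#1 stroke at I1
#2 stroke at J1
#3 stroke at J1

β0 →J1  (Se1 fixes effort; stroke away)
β1 →I1  (I1 integral (f out))
β2 →J1  (1-jn J1 has f-setter on 1)
β3 →J1  (common-f at J1 fixed by 1)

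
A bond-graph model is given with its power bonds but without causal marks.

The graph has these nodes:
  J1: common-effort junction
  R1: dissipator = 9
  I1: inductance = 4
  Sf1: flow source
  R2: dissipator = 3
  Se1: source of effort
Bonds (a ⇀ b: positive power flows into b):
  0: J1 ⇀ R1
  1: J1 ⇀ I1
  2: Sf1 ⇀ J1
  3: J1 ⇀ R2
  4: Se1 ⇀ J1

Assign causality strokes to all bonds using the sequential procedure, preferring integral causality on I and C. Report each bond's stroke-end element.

#0 stroke at R1
#1 stroke at I1
#2 stroke at Sf1
#3 stroke at R2
#4 stroke at J1

β2 stroke→Sf1  (Sf1: flow source, stroke at near end)
β4 stroke→J1  (source Se1 imposes e)
β0 stroke→R1  (J1: bond 4 brought effort, rest push out)
β1 stroke→I1  (common-e at J1 fixed by 4)
β3 stroke→R2  (0-jn J1 has e-setter on 4)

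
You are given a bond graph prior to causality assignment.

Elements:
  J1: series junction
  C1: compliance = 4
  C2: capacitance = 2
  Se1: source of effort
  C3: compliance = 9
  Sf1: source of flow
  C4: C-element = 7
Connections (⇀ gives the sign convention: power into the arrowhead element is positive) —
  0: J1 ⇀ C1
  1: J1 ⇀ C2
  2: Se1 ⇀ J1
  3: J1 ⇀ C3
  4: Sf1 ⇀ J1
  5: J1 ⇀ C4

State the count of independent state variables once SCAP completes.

#2 →J1  (Se1: effort source, stroke at far end)
#4 →Sf1  (source Sf1 imposes f)
#0 →J1  (J1 flow already set via bond 4)
#1 →J1  (common-f at J1 fixed by 4)
#3 →J1  (J1: bond 4 brought flow, rest push out)
#5 →J1  (1-jn J1 has f-setter on 4)

4  (C1, C2, C3, C4 all integral)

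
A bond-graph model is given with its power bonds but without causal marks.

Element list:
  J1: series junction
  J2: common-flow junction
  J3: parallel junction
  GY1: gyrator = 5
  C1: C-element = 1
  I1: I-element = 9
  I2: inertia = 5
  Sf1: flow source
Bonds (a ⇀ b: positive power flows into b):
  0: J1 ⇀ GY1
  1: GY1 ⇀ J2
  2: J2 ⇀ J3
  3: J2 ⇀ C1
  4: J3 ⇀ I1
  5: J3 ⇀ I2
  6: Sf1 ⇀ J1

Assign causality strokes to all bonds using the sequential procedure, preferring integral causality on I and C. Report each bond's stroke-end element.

β0 stroke at J1
β1 stroke at J2
β2 stroke at J3
β3 stroke at J2
β4 stroke at I1
β5 stroke at I2
β6 stroke at Sf1

b6 stroke at Sf1  (source Sf1 imposes f)
b0 stroke at J1  (J1: bond 6 brought flow, rest push out)
b1 stroke at J2  (GY1: gyrator matches bond 0)
b3 stroke at J2  (prefer integral on C1)
b2 stroke at J3  (closing 1-jn rule on J2)
b4 stroke at I1  (J3: bond 2 brought effort, rest push out)
b5 stroke at I2  (J3 effort already set via bond 2)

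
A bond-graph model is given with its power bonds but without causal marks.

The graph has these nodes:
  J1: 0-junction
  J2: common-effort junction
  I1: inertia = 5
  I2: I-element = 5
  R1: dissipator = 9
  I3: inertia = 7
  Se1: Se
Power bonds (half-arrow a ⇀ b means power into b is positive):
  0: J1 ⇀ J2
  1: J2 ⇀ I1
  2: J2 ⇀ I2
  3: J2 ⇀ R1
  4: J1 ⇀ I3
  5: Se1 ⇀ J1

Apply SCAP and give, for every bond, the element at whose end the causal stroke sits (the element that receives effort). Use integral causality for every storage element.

b5 →J1  (Se1 fixes effort; stroke away)
b0 →J2  (J1: bond 5 brought effort, rest push out)
b4 →I3  (J1: bond 5 brought effort, rest push out)
b1 →I1  (0-jn J2 has e-setter on 0)
b2 →I2  (J2 effort already set via bond 0)
b3 →R1  (common-e at J2 fixed by 0)

bond 0 →J2
bond 1 →I1
bond 2 →I2
bond 3 →R1
bond 4 →I3
bond 5 →J1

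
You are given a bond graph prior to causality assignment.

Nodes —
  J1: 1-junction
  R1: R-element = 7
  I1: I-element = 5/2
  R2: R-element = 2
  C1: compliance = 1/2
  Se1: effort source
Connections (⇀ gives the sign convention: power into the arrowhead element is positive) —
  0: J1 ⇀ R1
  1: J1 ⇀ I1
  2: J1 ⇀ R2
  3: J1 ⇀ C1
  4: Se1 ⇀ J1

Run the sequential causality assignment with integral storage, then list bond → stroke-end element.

#0 →J1
#1 →I1
#2 →J1
#3 →J1
#4 →J1

bond 4 stroke→J1  (Se1 (Se) sets effort on bond)
bond 1 stroke→I1  (I1 integral (f out))
bond 0 stroke→J1  (J1 flow already set via bond 1)
bond 2 stroke→J1  (J1: bond 1 brought flow, rest push out)
bond 3 stroke→J1  (common-f at J1 fixed by 1)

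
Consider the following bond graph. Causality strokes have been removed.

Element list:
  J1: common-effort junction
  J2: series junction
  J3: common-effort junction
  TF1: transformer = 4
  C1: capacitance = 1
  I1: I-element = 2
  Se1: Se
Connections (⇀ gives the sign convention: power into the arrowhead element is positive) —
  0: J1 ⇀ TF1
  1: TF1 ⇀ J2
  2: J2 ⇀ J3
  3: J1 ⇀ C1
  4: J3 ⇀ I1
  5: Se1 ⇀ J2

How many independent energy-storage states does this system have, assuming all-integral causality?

2  (C1, I1 all integral)

bond 5 stroke at J2  (source Se1 imposes e)
bond 3 stroke at J1  (prefer integral on C1)
bond 0 stroke at TF1  (common-e at J1 fixed by 3)
bond 1 stroke at J2  (TF TF1: opposite of bond 0)
bond 2 stroke at J3  (closing 1-jn rule on J2)
bond 4 stroke at I1  (J3 effort already set via bond 2)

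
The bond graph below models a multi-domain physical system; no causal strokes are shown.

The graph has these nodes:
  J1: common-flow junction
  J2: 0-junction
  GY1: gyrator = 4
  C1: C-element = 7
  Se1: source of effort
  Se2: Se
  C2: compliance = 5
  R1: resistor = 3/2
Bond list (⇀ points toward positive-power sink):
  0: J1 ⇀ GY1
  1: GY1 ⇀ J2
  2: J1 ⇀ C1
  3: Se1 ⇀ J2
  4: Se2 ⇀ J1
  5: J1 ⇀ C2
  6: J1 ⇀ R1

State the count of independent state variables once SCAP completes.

b3 stroke→J2  (Se1: effort source, stroke at far end)
b4 stroke→J1  (Se2: effort source, stroke at far end)
b1 stroke→GY1  (0-jn J2 has e-setter on 3)
b0 stroke→GY1  (through GY1, causality inverts; strokes same side of GY1)
b2 stroke→J1  (J1 flow already set via bond 0)
b5 stroke→J1  (common-f at J1 fixed by 0)
b6 stroke→J1  (1-jn J1 has f-setter on 0)

2  (C1, C2 all integral)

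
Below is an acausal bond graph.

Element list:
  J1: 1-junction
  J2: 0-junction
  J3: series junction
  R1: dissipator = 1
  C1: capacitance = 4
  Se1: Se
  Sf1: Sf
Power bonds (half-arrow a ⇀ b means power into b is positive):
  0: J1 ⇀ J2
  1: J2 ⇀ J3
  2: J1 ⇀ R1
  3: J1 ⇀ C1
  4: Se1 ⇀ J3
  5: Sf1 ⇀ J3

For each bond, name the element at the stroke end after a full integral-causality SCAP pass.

#0 stroke at J2
#1 stroke at J3
#2 stroke at J1
#3 stroke at J1
#4 stroke at J3
#5 stroke at Sf1

#4 →J3  (Se1 (Se) sets effort on bond)
#5 →Sf1  (source Sf1 imposes f)
#1 →J3  (1-jn J3 has f-setter on 5)
#0 →J2  (J2 needs exactly one e-in)
#2 →J1  (common-f at J1 fixed by 0)
#3 →J1  (J1 flow already set via bond 0)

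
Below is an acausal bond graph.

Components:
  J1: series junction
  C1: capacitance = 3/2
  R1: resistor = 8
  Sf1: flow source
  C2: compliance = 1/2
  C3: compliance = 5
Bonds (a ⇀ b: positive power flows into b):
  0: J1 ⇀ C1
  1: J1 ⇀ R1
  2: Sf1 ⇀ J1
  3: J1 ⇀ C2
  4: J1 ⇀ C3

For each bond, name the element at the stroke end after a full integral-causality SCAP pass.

#2 stroke→Sf1  (Sf1 fixes flow; stroke at Sf1)
#0 stroke→J1  (1-jn J1 has f-setter on 2)
#1 stroke→J1  (1-jn J1 has f-setter on 2)
#3 stroke→J1  (1-jn J1 has f-setter on 2)
#4 stroke→J1  (J1 flow already set via bond 2)

b0 →J1
b1 →J1
b2 →Sf1
b3 →J1
b4 →J1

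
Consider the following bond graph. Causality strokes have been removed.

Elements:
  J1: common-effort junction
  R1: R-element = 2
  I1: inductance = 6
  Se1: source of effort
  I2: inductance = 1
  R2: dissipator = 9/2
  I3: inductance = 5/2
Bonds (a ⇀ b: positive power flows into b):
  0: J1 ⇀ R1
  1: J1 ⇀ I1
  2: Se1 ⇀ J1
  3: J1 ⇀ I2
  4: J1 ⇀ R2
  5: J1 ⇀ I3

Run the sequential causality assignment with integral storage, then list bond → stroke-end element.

b2 |J1  (Se1: effort source, stroke at far end)
b0 |R1  (0-jn J1 has e-setter on 2)
b1 |I1  (J1 effort already set via bond 2)
b3 |I2  (common-e at J1 fixed by 2)
b4 |R2  (0-jn J1 has e-setter on 2)
b5 |I3  (J1: bond 2 brought effort, rest push out)

β0 |R1
β1 |I1
β2 |J1
β3 |I2
β4 |R2
β5 |I3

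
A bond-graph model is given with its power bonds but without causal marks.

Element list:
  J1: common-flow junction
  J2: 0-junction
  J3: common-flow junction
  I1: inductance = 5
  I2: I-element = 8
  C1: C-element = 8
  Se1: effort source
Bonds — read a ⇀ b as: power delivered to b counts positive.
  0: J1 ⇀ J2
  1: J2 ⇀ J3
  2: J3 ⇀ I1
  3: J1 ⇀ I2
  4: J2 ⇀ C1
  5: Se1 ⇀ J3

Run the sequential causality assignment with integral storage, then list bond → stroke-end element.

bond 5 →J3  (Se1: effort source, stroke at far end)
bond 2 →I1  (I1: I, integral causality)
bond 1 →J3  (1-jn J3 has f-setter on 2)
bond 3 →I2  (prefer integral on I2)
bond 0 →J1  (common-f at J1 fixed by 3)
bond 4 →J2  (closing 0-jn rule on J2)

β0 |J1
β1 |J3
β2 |I1
β3 |I2
β4 |J2
β5 |J3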